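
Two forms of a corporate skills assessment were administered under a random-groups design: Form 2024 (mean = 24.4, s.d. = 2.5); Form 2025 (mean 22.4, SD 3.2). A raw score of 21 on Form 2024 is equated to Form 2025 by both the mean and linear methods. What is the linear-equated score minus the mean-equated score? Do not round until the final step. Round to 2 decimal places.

Mean-equated: 21 + (22.4 − 24.4) = 19.00
Linear-equated: (3.2/2.5)(21 − 24.4) + 22.4 = 18.048
Difference = 18.048 − 19.00 = -0.95

-0.95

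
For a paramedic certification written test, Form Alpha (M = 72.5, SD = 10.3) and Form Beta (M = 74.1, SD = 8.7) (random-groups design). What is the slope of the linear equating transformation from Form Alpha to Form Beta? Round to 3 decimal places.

0.845

A = SD_Y / SD_X = 8.7 / 10.3 = 0.845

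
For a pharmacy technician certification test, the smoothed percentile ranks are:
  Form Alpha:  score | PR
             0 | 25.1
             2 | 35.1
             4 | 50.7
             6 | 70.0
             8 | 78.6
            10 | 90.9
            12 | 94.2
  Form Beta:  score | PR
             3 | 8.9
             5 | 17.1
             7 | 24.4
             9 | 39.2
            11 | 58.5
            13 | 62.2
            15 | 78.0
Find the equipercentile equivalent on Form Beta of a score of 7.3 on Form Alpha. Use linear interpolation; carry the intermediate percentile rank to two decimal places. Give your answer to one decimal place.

PR of 7.3 on Form Alpha: 70.0 + (7.3 − 6)/(8 − 6) × (78.6 − 70.0) = 75.59
On Form Beta, PR 75.59 falls between score 13 (PR 62.2) and 15 (PR 78.0).
Interpolate: 13 + (75.59 − 62.2)/(78.0 − 62.2) × (15 − 13) = 14.7

14.7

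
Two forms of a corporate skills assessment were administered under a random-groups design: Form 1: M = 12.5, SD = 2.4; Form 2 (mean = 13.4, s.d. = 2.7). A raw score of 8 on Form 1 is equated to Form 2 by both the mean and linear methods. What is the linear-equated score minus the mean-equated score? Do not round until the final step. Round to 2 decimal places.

Mean-equated: 8 + (13.4 − 12.5) = 8.90
Linear-equated: (2.7/2.4)(8 − 12.5) + 13.4 = 8.337
Difference = 8.337 − 8.90 = -0.56

-0.56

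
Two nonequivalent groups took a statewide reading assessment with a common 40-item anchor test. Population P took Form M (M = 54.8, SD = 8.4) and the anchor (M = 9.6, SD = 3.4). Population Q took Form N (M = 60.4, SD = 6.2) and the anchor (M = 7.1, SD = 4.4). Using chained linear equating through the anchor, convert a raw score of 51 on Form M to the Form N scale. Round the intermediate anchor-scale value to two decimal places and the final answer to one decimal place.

Form M → anchor (Population P): v = (3.4/8.4)(51 − 54.8) + 9.6 = 8.06
anchor → Form N (Population Q): y = (6.2/4.4)(8.06 − 7.1) + 60.4 = 61.8

61.8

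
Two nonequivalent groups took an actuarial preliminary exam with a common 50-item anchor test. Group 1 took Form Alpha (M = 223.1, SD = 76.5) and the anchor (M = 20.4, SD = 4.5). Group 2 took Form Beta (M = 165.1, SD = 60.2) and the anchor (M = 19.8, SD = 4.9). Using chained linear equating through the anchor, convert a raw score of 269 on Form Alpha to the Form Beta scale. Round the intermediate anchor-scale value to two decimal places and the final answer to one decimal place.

205.6

Form Alpha → anchor (Group 1): v = (4.5/76.5)(269 − 223.1) + 20.4 = 23.10
anchor → Form Beta (Group 2): y = (60.2/4.9)(23.10 − 19.8) + 165.1 = 205.6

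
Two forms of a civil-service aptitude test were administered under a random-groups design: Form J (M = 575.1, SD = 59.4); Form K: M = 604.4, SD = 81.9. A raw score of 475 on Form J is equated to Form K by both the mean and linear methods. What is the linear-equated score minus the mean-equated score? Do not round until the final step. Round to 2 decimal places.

Mean-equated: 475 + (604.4 − 575.1) = 504.30
Linear-equated: (81.9/59.4)(475 − 575.1) + 604.4 = 466.383
Difference = 466.383 − 504.30 = -37.92

-37.92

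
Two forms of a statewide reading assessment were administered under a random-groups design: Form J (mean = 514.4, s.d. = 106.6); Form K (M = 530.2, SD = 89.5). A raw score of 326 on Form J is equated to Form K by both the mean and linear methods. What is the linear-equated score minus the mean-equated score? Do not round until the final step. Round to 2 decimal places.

Mean-equated: 326 + (530.2 − 514.4) = 341.80
Linear-equated: (89.5/106.6)(326 − 514.4) + 530.2 = 372.022
Difference = 372.022 − 341.80 = 30.22

30.22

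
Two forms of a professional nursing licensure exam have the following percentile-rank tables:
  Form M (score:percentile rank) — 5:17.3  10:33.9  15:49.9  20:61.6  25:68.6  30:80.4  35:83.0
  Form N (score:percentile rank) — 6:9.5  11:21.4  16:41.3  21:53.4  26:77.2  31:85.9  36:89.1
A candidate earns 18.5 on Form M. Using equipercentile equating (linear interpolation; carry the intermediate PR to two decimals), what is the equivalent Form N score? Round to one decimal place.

PR of 18.5 on Form M: 49.9 + (18.5 − 15)/(20 − 15) × (61.6 − 49.9) = 58.09
On Form N, PR 58.09 falls between score 21 (PR 53.4) and 26 (PR 77.2).
Interpolate: 21 + (58.09 − 53.4)/(77.2 − 53.4) × (26 − 21) = 22.0

22.0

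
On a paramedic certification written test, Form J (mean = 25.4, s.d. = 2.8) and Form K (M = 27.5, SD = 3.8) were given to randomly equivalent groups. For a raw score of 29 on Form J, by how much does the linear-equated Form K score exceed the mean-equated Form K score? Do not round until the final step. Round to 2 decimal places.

1.29

Mean-equated: 29 + (27.5 − 25.4) = 31.10
Linear-equated: (3.8/2.8)(29 − 25.4) + 27.5 = 32.386
Difference = 32.386 − 31.10 = 1.29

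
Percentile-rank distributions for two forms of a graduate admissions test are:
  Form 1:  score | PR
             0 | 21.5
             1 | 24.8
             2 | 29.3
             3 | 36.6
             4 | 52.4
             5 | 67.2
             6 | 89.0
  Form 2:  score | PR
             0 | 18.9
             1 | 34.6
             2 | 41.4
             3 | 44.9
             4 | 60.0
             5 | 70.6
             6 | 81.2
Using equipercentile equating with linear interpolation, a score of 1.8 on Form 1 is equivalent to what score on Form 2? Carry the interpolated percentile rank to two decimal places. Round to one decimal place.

0.6

PR of 1.8 on Form 1: 24.8 + (1.8 − 1)/(2 − 1) × (29.3 − 24.8) = 28.40
On Form 2, PR 28.40 falls between score 0 (PR 18.9) and 1 (PR 34.6).
Interpolate: 0 + (28.40 − 18.9)/(34.6 − 18.9) × (1 − 0) = 0.6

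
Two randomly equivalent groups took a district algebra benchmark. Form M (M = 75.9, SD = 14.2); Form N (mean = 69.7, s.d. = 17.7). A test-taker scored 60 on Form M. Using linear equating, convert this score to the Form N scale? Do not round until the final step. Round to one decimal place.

Linear equating: y = (SD_Y/SD_X)(x − M_X) + M_Y
y = (17.7/14.2)(60 − 75.9) + 69.7
y = 1.246479 × -15.9 + 69.7 = -19.8190 + 69.7 = 49.9

49.9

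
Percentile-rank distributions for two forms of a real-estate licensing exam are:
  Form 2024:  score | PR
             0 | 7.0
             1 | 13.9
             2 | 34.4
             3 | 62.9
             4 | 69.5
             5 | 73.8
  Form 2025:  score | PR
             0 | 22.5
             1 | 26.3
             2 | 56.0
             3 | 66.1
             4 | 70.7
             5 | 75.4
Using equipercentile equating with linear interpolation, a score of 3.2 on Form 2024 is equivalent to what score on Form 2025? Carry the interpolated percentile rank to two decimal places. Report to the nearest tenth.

2.8

PR of 3.2 on Form 2024: 62.9 + (3.2 − 3)/(4 − 3) × (69.5 − 62.9) = 64.22
On Form 2025, PR 64.22 falls between score 2 (PR 56.0) and 3 (PR 66.1).
Interpolate: 2 + (64.22 − 56.0)/(66.1 − 56.0) × (3 − 2) = 2.8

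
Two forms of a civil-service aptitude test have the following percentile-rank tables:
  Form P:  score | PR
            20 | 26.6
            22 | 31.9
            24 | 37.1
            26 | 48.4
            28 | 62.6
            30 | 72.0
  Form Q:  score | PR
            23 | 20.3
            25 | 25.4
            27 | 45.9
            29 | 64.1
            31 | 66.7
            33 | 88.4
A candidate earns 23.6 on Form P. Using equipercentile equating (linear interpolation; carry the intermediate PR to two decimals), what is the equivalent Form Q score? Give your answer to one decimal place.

26.0

PR of 23.6 on Form P: 31.9 + (23.6 − 22)/(24 − 22) × (37.1 − 31.9) = 36.06
On Form Q, PR 36.06 falls between score 25 (PR 25.4) and 27 (PR 45.9).
Interpolate: 25 + (36.06 − 25.4)/(45.9 − 25.4) × (27 − 25) = 26.0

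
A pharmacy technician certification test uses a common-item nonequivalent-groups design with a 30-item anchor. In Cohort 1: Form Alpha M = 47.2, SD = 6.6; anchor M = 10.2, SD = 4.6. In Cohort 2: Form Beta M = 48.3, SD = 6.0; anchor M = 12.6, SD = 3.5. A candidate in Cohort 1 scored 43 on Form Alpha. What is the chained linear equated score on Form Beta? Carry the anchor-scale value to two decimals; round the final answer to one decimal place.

Form Alpha → anchor (Cohort 1): v = (4.6/6.6)(43 − 47.2) + 10.2 = 7.27
anchor → Form Beta (Cohort 2): y = (6.0/3.5)(7.27 − 12.6) + 48.3 = 39.2

39.2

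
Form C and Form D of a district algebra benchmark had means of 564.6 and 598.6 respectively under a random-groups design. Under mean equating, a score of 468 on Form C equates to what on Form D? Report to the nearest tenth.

Mean equating: y = x + (M_Y − M_X) = 468 + (598.6 − 564.6) = 502.0

502.0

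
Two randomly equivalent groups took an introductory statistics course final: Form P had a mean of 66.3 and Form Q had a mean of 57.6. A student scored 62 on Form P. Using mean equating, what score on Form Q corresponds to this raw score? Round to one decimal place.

53.3

Mean equating: y = x + (M_Y − M_X) = 62 + (57.6 − 66.3) = 53.3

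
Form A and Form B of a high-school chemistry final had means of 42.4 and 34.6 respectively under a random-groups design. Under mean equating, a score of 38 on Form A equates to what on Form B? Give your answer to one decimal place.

Mean equating: y = x + (M_Y − M_X) = 38 + (34.6 − 42.4) = 30.2

30.2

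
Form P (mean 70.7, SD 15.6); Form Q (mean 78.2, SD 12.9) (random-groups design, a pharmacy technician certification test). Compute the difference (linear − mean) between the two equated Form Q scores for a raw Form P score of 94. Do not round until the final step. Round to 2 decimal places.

-4.03

Mean-equated: 94 + (78.2 − 70.7) = 101.50
Linear-equated: (12.9/15.6)(94 − 70.7) + 78.2 = 97.467
Difference = 97.467 − 101.50 = -4.03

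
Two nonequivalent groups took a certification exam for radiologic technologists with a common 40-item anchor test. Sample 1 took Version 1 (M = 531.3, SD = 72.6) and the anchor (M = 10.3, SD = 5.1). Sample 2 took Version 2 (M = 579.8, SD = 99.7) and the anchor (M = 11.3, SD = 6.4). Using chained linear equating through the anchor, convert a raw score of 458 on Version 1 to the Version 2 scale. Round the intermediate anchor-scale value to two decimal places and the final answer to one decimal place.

Version 1 → anchor (Sample 1): v = (5.1/72.6)(458 − 531.3) + 10.3 = 5.15
anchor → Version 2 (Sample 2): y = (99.7/6.4)(5.15 − 11.3) + 579.8 = 484.0

484.0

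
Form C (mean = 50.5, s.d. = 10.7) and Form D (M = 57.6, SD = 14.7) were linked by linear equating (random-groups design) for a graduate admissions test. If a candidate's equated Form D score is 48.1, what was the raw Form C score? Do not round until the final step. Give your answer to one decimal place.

Invert y = (SD_Y/SD_X)(x − M_X) + M_Y:
x = (SD_X/SD_Y)(y − M_Y) + M_X = (10.7/14.7)(48.1 − 57.6) + 50.5
x = 0.727891 × -9.500 + 50.5 = 43.6

43.6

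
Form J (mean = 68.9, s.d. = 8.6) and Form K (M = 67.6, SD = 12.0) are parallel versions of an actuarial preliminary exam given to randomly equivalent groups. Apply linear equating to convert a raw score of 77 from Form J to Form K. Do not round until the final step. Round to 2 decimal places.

78.90

Linear equating: y = (SD_Y/SD_X)(x − M_X) + M_Y
y = (12.0/8.6)(77 − 68.9) + 67.6
y = 1.395349 × 8.1 + 67.6 = 11.3023 + 67.6 = 78.90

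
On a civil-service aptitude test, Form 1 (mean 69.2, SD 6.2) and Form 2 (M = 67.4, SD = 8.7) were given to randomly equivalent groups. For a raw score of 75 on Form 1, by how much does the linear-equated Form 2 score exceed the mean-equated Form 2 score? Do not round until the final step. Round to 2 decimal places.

2.34

Mean-equated: 75 + (67.4 − 69.2) = 73.20
Linear-equated: (8.7/6.2)(75 − 69.2) + 67.4 = 75.539
Difference = 75.539 − 73.20 = 2.34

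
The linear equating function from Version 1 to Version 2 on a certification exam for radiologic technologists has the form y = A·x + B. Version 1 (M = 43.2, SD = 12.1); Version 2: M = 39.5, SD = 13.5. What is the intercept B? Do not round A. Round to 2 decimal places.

-8.70

A = SD_Y / SD_X = 13.5 / 12.1 = 1.115702
B = M_Y − A·M_X = 39.5 − 1.115702 × 43.2 = -8.70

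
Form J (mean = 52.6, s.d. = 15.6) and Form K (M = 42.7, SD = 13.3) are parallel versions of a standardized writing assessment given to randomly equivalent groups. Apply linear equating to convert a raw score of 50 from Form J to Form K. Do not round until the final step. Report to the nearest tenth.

Linear equating: y = (SD_Y/SD_X)(x − M_X) + M_Y
y = (13.3/15.6)(50 − 52.6) + 42.7
y = 0.852564 × -2.6 + 42.7 = -2.2167 + 42.7 = 40.5

40.5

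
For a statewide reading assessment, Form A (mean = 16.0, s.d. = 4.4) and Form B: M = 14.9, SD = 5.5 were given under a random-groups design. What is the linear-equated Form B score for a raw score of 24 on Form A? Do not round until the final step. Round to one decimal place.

Linear equating: y = (SD_Y/SD_X)(x − M_X) + M_Y
y = (5.5/4.4)(24 − 16.0) + 14.9
y = 1.250000 × 8.0 + 14.9 = 10.0000 + 14.9 = 24.9

24.9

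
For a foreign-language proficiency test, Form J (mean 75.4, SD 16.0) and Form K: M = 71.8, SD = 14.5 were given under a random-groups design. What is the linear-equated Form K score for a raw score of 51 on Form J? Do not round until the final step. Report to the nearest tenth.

Linear equating: y = (SD_Y/SD_X)(x − M_X) + M_Y
y = (14.5/16.0)(51 − 75.4) + 71.8
y = 0.906250 × -24.4 + 71.8 = -22.1125 + 71.8 = 49.7

49.7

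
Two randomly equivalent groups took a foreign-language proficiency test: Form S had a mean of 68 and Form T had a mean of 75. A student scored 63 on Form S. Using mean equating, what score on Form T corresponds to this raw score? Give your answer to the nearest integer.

Mean equating: y = x + (M_Y − M_X) = 63 + (75 − 68) = 70

70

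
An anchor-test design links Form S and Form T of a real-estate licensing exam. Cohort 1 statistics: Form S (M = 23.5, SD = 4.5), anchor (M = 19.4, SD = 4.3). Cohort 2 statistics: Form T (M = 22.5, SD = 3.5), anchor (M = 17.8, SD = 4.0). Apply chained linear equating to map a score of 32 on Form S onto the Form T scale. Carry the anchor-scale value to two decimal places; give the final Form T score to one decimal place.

Form S → anchor (Cohort 1): v = (4.3/4.5)(32 − 23.5) + 19.4 = 27.52
anchor → Form T (Cohort 2): y = (3.5/4.0)(27.52 − 17.8) + 22.5 = 31.0

31.0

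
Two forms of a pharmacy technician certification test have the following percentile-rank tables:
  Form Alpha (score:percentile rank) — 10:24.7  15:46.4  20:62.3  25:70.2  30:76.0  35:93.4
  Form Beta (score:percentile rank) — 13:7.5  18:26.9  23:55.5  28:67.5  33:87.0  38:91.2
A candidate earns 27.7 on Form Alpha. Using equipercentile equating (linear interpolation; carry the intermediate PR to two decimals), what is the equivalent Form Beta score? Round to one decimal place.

PR of 27.7 on Form Alpha: 70.2 + (27.7 − 25)/(30 − 25) × (76.0 − 70.2) = 73.33
On Form Beta, PR 73.33 falls between score 28 (PR 67.5) and 33 (PR 87.0).
Interpolate: 28 + (73.33 − 67.5)/(87.0 − 67.5) × (33 − 28) = 29.5

29.5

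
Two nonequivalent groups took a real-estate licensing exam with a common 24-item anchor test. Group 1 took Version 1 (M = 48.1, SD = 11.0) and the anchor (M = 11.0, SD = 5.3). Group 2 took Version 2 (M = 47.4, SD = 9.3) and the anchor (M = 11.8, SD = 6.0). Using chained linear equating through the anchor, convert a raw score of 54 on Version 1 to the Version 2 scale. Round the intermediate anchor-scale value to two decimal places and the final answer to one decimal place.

50.6

Version 1 → anchor (Group 1): v = (5.3/11.0)(54 − 48.1) + 11.0 = 13.84
anchor → Version 2 (Group 2): y = (9.3/6.0)(13.84 − 11.8) + 47.4 = 50.6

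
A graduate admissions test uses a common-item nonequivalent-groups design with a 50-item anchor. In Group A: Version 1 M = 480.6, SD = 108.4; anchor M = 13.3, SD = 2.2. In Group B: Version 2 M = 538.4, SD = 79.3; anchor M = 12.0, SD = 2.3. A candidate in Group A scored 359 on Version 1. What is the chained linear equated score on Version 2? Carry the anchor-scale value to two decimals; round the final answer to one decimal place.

498.1

Version 1 → anchor (Group A): v = (2.2/108.4)(359 − 480.6) + 13.3 = 10.83
anchor → Version 2 (Group B): y = (79.3/2.3)(10.83 − 12.0) + 538.4 = 498.1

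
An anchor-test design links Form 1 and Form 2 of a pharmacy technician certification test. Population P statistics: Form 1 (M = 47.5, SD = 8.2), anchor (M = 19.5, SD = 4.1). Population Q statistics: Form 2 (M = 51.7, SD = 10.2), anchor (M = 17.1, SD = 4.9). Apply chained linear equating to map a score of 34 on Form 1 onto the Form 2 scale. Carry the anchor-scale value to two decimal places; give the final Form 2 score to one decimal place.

Form 1 → anchor (Population P): v = (4.1/8.2)(34 − 47.5) + 19.5 = 12.75
anchor → Form 2 (Population Q): y = (10.2/4.9)(12.75 − 17.1) + 51.7 = 42.6

42.6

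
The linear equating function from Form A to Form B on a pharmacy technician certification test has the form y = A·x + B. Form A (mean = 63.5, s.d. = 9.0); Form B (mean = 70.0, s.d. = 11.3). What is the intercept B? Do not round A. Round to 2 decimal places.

-9.73

A = SD_Y / SD_X = 11.3 / 9.0 = 1.255556
B = M_Y − A·M_X = 70.0 − 1.255556 × 63.5 = -9.73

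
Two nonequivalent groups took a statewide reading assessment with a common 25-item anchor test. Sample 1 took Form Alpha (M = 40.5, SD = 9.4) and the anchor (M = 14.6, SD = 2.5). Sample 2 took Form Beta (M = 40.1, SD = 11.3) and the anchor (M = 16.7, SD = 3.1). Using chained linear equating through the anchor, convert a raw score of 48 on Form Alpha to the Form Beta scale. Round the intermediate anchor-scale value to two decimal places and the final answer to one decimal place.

Form Alpha → anchor (Sample 1): v = (2.5/9.4)(48 − 40.5) + 14.6 = 16.59
anchor → Form Beta (Sample 2): y = (11.3/3.1)(16.59 − 16.7) + 40.1 = 39.7

39.7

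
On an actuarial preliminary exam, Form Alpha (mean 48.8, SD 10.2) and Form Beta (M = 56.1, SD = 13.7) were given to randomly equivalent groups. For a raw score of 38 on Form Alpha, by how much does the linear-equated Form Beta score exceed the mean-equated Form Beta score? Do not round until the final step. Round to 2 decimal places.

-3.71

Mean-equated: 38 + (56.1 − 48.8) = 45.30
Linear-equated: (13.7/10.2)(38 − 48.8) + 56.1 = 41.594
Difference = 41.594 − 45.30 = -3.71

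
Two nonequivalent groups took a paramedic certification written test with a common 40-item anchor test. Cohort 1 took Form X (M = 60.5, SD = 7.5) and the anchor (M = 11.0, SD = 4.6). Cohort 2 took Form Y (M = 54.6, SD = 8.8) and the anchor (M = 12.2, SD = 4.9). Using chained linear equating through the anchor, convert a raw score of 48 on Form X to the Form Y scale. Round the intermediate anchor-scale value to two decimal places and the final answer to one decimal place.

38.7

Form X → anchor (Cohort 1): v = (4.6/7.5)(48 − 60.5) + 11.0 = 3.33
anchor → Form Y (Cohort 2): y = (8.8/4.9)(3.33 − 12.2) + 54.6 = 38.7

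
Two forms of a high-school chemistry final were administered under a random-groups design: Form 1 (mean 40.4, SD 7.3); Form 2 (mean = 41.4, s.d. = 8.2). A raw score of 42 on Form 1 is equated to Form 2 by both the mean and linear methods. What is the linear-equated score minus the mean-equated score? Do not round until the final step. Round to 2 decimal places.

Mean-equated: 42 + (41.4 − 40.4) = 43.00
Linear-equated: (8.2/7.3)(42 − 40.4) + 41.4 = 43.197
Difference = 43.197 − 43.00 = 0.20

0.20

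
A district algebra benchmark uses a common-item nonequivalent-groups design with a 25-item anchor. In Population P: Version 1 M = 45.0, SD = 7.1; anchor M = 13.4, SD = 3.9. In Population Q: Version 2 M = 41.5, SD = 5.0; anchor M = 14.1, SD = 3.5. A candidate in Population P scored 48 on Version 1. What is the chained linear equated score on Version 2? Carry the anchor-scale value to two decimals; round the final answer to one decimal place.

42.9

Version 1 → anchor (Population P): v = (3.9/7.1)(48 − 45.0) + 13.4 = 15.05
anchor → Version 2 (Population Q): y = (5.0/3.5)(15.05 − 14.1) + 41.5 = 42.9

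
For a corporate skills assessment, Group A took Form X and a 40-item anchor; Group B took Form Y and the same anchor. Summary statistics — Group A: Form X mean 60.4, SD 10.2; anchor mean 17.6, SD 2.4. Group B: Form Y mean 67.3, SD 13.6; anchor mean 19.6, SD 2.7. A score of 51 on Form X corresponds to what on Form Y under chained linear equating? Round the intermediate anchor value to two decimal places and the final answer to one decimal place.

Form X → anchor (Group A): v = (2.4/10.2)(51 − 60.4) + 17.6 = 15.39
anchor → Form Y (Group B): y = (13.6/2.7)(15.39 − 19.6) + 67.3 = 46.1

46.1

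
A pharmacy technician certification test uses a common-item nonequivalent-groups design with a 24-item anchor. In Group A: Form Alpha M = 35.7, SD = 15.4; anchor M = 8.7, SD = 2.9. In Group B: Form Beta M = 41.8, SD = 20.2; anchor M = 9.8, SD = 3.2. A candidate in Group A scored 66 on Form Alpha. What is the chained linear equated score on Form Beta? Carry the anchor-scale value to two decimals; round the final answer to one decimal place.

Form Alpha → anchor (Group A): v = (2.9/15.4)(66 − 35.7) + 8.7 = 14.41
anchor → Form Beta (Group B): y = (20.2/3.2)(14.41 − 9.8) + 41.8 = 70.9

70.9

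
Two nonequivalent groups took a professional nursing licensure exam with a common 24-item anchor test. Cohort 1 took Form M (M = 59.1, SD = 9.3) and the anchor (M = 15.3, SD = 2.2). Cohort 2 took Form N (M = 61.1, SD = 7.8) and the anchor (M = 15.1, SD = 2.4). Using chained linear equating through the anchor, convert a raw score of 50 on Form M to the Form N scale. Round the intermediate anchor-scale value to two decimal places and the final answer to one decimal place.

Form M → anchor (Cohort 1): v = (2.2/9.3)(50 − 59.1) + 15.3 = 13.15
anchor → Form N (Cohort 2): y = (7.8/2.4)(13.15 − 15.1) + 61.1 = 54.8

54.8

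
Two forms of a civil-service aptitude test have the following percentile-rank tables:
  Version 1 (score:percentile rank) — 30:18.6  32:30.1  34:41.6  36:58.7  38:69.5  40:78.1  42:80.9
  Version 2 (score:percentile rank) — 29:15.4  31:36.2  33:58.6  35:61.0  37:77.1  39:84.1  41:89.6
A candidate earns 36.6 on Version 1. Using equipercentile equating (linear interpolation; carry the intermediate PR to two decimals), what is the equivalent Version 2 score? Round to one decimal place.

35.1

PR of 36.6 on Version 1: 58.7 + (36.6 − 36)/(38 − 36) × (69.5 − 58.7) = 61.94
On Version 2, PR 61.94 falls between score 35 (PR 61.0) and 37 (PR 77.1).
Interpolate: 35 + (61.94 − 61.0)/(77.1 − 61.0) × (37 − 35) = 35.1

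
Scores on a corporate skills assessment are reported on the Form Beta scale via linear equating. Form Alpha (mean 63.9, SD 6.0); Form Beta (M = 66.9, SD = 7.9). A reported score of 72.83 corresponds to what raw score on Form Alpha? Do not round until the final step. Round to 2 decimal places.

Invert y = (SD_Y/SD_X)(x − M_X) + M_Y:
x = (SD_X/SD_Y)(y − M_Y) + M_X = (6.0/7.9)(72.83 − 66.9) + 63.9
x = 0.759494 × 5.930 + 63.9 = 68.40

68.40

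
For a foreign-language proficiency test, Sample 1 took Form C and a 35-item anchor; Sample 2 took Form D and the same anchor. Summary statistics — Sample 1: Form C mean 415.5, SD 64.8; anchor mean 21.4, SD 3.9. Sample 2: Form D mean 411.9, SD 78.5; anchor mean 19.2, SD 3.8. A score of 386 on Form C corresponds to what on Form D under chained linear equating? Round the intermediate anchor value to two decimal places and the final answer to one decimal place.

Form C → anchor (Sample 1): v = (3.9/64.8)(386 − 415.5) + 21.4 = 19.62
anchor → Form D (Sample 2): y = (78.5/3.8)(19.62 − 19.2) + 411.9 = 420.6

420.6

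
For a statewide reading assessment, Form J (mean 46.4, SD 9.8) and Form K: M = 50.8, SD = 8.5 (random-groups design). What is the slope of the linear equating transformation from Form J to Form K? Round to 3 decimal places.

0.867

A = SD_Y / SD_X = 8.5 / 9.8 = 0.867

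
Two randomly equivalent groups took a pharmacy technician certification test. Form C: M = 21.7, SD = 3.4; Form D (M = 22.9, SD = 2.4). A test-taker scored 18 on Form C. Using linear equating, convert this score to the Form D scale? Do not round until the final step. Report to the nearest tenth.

Linear equating: y = (SD_Y/SD_X)(x − M_X) + M_Y
y = (2.4/3.4)(18 − 21.7) + 22.9
y = 0.705882 × -3.7 + 22.9 = -2.6118 + 22.9 = 20.3

20.3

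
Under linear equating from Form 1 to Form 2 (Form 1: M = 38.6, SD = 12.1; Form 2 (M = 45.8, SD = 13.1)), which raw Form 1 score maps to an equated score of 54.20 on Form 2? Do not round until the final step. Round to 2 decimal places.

46.36

Invert y = (SD_Y/SD_X)(x − M_X) + M_Y:
x = (SD_X/SD_Y)(y − M_Y) + M_X = (12.1/13.1)(54.20 − 45.8) + 38.6
x = 0.923664 × 8.400 + 38.6 = 46.36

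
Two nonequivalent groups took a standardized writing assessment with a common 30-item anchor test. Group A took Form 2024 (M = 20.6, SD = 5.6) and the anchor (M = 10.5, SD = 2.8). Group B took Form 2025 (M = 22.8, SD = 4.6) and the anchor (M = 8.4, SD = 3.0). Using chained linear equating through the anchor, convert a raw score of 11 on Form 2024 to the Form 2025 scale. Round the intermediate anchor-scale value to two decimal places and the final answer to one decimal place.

18.7

Form 2024 → anchor (Group A): v = (2.8/5.6)(11 − 20.6) + 10.5 = 5.70
anchor → Form 2025 (Group B): y = (4.6/3.0)(5.70 − 8.4) + 22.8 = 18.7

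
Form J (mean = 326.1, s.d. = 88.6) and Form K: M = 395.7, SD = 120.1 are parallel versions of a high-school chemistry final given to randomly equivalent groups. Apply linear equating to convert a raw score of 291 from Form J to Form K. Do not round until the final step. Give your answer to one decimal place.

348.1

Linear equating: y = (SD_Y/SD_X)(x − M_X) + M_Y
y = (120.1/88.6)(291 − 326.1) + 395.7
y = 1.355530 × -35.1 + 395.7 = -47.5791 + 395.7 = 348.1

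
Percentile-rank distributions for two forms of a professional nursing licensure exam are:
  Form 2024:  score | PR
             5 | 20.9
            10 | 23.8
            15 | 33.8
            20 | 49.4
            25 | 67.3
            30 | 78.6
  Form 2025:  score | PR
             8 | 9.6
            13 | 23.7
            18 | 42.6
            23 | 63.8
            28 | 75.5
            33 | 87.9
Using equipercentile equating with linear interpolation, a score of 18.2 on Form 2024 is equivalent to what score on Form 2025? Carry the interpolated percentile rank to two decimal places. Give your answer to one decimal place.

PR of 18.2 on Form 2024: 33.8 + (18.2 − 15)/(20 − 15) × (49.4 − 33.8) = 43.78
On Form 2025, PR 43.78 falls between score 18 (PR 42.6) and 23 (PR 63.8).
Interpolate: 18 + (43.78 − 42.6)/(63.8 − 42.6) × (23 − 18) = 18.3

18.3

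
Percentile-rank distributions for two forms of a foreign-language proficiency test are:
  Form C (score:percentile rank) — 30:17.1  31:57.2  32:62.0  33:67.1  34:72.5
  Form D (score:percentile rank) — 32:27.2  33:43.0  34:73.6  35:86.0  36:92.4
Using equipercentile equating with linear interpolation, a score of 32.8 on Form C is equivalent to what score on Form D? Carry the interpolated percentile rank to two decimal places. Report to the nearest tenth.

PR of 32.8 on Form C: 62.0 + (32.8 − 32)/(33 − 32) × (67.1 − 62.0) = 66.08
On Form D, PR 66.08 falls between score 33 (PR 43.0) and 34 (PR 73.6).
Interpolate: 33 + (66.08 − 43.0)/(73.6 − 43.0) × (34 − 33) = 33.8

33.8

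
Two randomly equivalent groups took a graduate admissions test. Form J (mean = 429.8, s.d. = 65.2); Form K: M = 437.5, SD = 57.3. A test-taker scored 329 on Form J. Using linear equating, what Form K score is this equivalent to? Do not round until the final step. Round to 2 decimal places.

Linear equating: y = (SD_Y/SD_X)(x − M_X) + M_Y
y = (57.3/65.2)(329 − 429.8) + 437.5
y = 0.878834 × -100.8 + 437.5 = -88.5865 + 437.5 = 348.91

348.91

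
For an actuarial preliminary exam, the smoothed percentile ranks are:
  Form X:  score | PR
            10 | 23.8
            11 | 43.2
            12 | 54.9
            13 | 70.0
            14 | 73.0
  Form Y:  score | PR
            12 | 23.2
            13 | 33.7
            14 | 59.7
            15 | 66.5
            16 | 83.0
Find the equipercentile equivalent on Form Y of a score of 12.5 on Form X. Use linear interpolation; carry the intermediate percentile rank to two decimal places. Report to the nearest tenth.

PR of 12.5 on Form X: 54.9 + (12.5 − 12)/(13 − 12) × (70.0 − 54.9) = 62.45
On Form Y, PR 62.45 falls between score 14 (PR 59.7) and 15 (PR 66.5).
Interpolate: 14 + (62.45 − 59.7)/(66.5 − 59.7) × (15 − 14) = 14.4

14.4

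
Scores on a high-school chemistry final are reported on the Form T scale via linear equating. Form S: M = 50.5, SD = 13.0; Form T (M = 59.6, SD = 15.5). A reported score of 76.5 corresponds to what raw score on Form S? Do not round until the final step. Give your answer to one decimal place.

64.7

Invert y = (SD_Y/SD_X)(x − M_X) + M_Y:
x = (SD_X/SD_Y)(y − M_Y) + M_X = (13.0/15.5)(76.5 − 59.6) + 50.5
x = 0.838710 × 16.900 + 50.5 = 64.7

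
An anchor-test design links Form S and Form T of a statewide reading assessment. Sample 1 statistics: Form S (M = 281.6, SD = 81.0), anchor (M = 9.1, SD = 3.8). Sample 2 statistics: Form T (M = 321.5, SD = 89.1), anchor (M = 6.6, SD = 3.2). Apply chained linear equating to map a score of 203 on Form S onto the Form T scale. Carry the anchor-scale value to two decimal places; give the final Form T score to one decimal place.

Form S → anchor (Sample 1): v = (3.8/81.0)(203 − 281.6) + 9.1 = 5.41
anchor → Form T (Sample 2): y = (89.1/3.2)(5.41 − 6.6) + 321.5 = 288.4

288.4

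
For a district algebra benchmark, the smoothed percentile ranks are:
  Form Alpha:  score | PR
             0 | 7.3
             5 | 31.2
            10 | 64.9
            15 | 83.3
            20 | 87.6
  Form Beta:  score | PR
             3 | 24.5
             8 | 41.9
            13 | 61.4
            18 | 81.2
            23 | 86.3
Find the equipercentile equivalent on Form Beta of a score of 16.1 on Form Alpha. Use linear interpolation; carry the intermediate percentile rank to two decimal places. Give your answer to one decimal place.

PR of 16.1 on Form Alpha: 83.3 + (16.1 − 15)/(20 − 15) × (87.6 − 83.3) = 84.25
On Form Beta, PR 84.25 falls between score 18 (PR 81.2) and 23 (PR 86.3).
Interpolate: 18 + (84.25 − 81.2)/(86.3 − 81.2) × (23 − 18) = 21.0

21.0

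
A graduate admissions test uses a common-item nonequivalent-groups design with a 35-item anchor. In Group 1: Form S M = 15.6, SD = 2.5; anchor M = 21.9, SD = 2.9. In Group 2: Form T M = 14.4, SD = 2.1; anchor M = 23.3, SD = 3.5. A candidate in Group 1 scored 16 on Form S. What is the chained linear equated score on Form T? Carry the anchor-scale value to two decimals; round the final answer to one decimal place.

13.8

Form S → anchor (Group 1): v = (2.9/2.5)(16 − 15.6) + 21.9 = 22.36
anchor → Form T (Group 2): y = (2.1/3.5)(22.36 − 23.3) + 14.4 = 13.8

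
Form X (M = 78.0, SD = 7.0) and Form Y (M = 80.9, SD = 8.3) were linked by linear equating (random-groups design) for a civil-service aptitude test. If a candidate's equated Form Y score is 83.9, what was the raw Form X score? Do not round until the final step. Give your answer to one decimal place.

Invert y = (SD_Y/SD_X)(x − M_X) + M_Y:
x = (SD_X/SD_Y)(y − M_Y) + M_X = (7.0/8.3)(83.9 − 80.9) + 78.0
x = 0.843373 × 3.000 + 78.0 = 80.5

80.5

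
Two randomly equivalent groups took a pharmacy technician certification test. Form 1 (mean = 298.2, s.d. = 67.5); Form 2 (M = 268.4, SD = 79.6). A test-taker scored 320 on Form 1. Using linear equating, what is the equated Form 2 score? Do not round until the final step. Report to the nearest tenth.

Linear equating: y = (SD_Y/SD_X)(x − M_X) + M_Y
y = (79.6/67.5)(320 − 298.2) + 268.4
y = 1.179259 × 21.8 + 268.4 = 25.7079 + 268.4 = 294.1

294.1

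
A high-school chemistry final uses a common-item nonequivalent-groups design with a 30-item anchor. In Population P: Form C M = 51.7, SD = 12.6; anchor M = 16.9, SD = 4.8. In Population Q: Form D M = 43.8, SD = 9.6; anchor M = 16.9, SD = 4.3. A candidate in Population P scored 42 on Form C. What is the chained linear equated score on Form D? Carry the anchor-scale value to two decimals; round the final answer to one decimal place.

35.5

Form C → anchor (Population P): v = (4.8/12.6)(42 − 51.7) + 16.9 = 13.20
anchor → Form D (Population Q): y = (9.6/4.3)(13.20 − 16.9) + 43.8 = 35.5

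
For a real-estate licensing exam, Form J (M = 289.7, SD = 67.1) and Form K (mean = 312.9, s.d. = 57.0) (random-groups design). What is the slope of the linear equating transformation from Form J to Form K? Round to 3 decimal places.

A = SD_Y / SD_X = 57.0 / 67.1 = 0.849

0.849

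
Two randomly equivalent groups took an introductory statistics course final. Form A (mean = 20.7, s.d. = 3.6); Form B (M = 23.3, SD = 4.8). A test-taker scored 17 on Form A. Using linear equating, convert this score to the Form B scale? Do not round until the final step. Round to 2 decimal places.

18.37

Linear equating: y = (SD_Y/SD_X)(x − M_X) + M_Y
y = (4.8/3.6)(17 − 20.7) + 23.3
y = 1.333333 × -3.7 + 23.3 = -4.9333 + 23.3 = 18.37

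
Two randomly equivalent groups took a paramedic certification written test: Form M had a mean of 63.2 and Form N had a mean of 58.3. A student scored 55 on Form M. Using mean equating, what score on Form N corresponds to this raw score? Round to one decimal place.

Mean equating: y = x + (M_Y − M_X) = 55 + (58.3 − 63.2) = 50.1

50.1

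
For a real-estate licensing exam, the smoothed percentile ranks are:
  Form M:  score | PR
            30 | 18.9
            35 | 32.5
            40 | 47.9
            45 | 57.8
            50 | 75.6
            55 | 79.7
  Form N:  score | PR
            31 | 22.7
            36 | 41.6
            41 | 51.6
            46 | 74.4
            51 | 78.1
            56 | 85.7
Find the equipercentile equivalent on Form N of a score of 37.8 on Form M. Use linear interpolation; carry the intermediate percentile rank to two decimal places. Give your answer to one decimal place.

35.9

PR of 37.8 on Form M: 32.5 + (37.8 − 35)/(40 − 35) × (47.9 − 32.5) = 41.12
On Form N, PR 41.12 falls between score 31 (PR 22.7) and 36 (PR 41.6).
Interpolate: 31 + (41.12 − 22.7)/(41.6 − 22.7) × (36 − 31) = 35.9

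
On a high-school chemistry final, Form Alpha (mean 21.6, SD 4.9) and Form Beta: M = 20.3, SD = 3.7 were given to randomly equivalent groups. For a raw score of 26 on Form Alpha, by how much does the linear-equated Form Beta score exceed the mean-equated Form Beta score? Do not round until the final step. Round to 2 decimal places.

Mean-equated: 26 + (20.3 − 21.6) = 24.70
Linear-equated: (3.7/4.9)(26 − 21.6) + 20.3 = 23.622
Difference = 23.622 − 24.70 = -1.08

-1.08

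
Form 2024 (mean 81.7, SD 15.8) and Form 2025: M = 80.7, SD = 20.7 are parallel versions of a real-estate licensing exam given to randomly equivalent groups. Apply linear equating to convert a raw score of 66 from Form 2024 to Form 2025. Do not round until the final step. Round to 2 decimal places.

Linear equating: y = (SD_Y/SD_X)(x − M_X) + M_Y
y = (20.7/15.8)(66 − 81.7) + 80.7
y = 1.310127 × -15.7 + 80.7 = -20.5690 + 80.7 = 60.13

60.13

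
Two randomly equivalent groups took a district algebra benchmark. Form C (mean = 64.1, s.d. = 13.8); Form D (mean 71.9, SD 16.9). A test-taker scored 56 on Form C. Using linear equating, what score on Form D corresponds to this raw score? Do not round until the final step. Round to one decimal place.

Linear equating: y = (SD_Y/SD_X)(x − M_X) + M_Y
y = (16.9/13.8)(56 − 64.1) + 71.9
y = 1.224638 × -8.1 + 71.9 = -9.9196 + 71.9 = 62.0

62.0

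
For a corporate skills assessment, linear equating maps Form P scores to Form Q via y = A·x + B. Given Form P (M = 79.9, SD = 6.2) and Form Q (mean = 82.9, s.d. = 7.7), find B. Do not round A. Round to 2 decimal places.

-16.33

A = SD_Y / SD_X = 7.7 / 6.2 = 1.241935
B = M_Y − A·M_X = 82.9 − 1.241935 × 79.9 = -16.33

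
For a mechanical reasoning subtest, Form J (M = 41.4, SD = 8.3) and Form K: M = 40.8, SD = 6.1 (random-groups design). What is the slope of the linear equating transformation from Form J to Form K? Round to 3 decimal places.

0.735

A = SD_Y / SD_X = 6.1 / 8.3 = 0.735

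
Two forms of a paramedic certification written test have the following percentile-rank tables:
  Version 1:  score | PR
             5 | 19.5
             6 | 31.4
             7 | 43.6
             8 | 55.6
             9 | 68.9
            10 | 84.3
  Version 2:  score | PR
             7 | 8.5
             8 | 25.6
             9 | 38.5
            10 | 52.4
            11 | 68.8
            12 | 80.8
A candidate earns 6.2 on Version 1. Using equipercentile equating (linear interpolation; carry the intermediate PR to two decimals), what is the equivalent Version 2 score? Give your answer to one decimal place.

PR of 6.2 on Version 1: 31.4 + (6.2 − 6)/(7 − 6) × (43.6 − 31.4) = 33.84
On Version 2, PR 33.84 falls between score 8 (PR 25.6) and 9 (PR 38.5).
Interpolate: 8 + (33.84 − 25.6)/(38.5 − 25.6) × (9 − 8) = 8.6

8.6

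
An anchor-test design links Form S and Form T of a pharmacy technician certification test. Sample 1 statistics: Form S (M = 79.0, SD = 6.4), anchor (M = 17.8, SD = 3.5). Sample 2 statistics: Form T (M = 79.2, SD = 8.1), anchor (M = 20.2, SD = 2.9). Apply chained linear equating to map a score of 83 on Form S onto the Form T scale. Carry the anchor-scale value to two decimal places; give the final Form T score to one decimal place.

78.6

Form S → anchor (Sample 1): v = (3.5/6.4)(83 − 79.0) + 17.8 = 19.99
anchor → Form T (Sample 2): y = (8.1/2.9)(19.99 − 20.2) + 79.2 = 78.6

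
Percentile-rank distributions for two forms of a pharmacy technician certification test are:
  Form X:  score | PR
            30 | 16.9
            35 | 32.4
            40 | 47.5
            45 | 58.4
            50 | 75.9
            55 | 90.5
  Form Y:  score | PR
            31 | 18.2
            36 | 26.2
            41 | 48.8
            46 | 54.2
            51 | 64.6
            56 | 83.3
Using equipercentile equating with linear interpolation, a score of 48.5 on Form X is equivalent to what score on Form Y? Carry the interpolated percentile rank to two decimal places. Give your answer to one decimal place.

52.6

PR of 48.5 on Form X: 58.4 + (48.5 − 45)/(50 − 45) × (75.9 − 58.4) = 70.65
On Form Y, PR 70.65 falls between score 51 (PR 64.6) and 56 (PR 83.3).
Interpolate: 51 + (70.65 − 64.6)/(83.3 − 64.6) × (56 − 51) = 52.6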